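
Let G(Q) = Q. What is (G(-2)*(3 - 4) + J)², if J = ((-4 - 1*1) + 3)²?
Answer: 36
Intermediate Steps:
J = 4 (J = ((-4 - 1) + 3)² = (-5 + 3)² = (-2)² = 4)
(G(-2)*(3 - 4) + J)² = (-2*(3 - 4) + 4)² = (-2*(-1) + 4)² = (2 + 4)² = 6² = 36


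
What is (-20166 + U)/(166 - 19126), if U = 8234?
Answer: 2983/4740 ≈ 0.62932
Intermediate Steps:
(-20166 + U)/(166 - 19126) = (-20166 + 8234)/(166 - 19126) = -11932/(-18960) = -11932*(-1/18960) = 2983/4740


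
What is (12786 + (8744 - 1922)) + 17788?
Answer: 37396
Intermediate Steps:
(12786 + (8744 - 1922)) + 17788 = (12786 + 6822) + 17788 = 19608 + 17788 = 37396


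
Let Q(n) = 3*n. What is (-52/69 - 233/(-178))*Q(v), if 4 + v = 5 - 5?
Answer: -13642/2047 ≈ -6.6644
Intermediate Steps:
v = -4 (v = -4 + (5 - 5) = -4 + 0 = -4)
(-52/69 - 233/(-178))*Q(v) = (-52/69 - 233/(-178))*(3*(-4)) = (-52*1/69 - 233*(-1/178))*(-12) = (-52/69 + 233/178)*(-12) = (6821/12282)*(-12) = -13642/2047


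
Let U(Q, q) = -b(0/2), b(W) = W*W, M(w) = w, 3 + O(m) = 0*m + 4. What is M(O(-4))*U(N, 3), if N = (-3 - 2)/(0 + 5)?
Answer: 0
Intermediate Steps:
O(m) = 1 (O(m) = -3 + (0*m + 4) = -3 + (0 + 4) = -3 + 4 = 1)
b(W) = W**2
N = -1 (N = -5/5 = -5*1/5 = -1)
U(Q, q) = 0 (U(Q, q) = -(0/2)**2 = -(0*(1/2))**2 = -1*0**2 = -1*0 = 0)
M(O(-4))*U(N, 3) = 1*0 = 0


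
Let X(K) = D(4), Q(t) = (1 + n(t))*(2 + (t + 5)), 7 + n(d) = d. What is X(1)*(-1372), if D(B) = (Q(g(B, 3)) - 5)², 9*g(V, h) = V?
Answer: -19345234300/6561 ≈ -2.9485e+6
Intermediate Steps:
g(V, h) = V/9
n(d) = -7 + d
Q(t) = (-6 + t)*(7 + t) (Q(t) = (1 + (-7 + t))*(2 + (t + 5)) = (-6 + t)*(2 + (5 + t)) = (-6 + t)*(7 + t))
D(B) = (-47 + B/9 + B²/81)² (D(B) = ((-42 + B/9 + (B/9)²) - 5)² = ((-42 + B/9 + B²/81) - 5)² = (-47 + B/9 + B²/81)²)
X(K) = 14100025/6561 (X(K) = (-3807 + 4² + 9*4)²/6561 = (-3807 + 16 + 36)²/6561 = (1/6561)*(-3755)² = (1/6561)*14100025 = 14100025/6561)
X(1)*(-1372) = (14100025/6561)*(-1372) = -19345234300/6561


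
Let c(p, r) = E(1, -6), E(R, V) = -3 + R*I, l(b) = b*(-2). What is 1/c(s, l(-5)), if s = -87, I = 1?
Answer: -½ ≈ -0.50000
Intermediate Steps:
l(b) = -2*b
E(R, V) = -3 + R (E(R, V) = -3 + R*1 = -3 + R)
c(p, r) = -2 (c(p, r) = -3 + 1 = -2)
1/c(s, l(-5)) = 1/(-2) = -½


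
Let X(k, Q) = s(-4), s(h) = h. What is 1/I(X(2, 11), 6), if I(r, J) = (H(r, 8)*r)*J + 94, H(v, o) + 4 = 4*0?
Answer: 1/190 ≈ 0.0052632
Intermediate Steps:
X(k, Q) = -4
H(v, o) = -4 (H(v, o) = -4 + 4*0 = -4 + 0 = -4)
I(r, J) = 94 - 4*J*r (I(r, J) = (-4*r)*J + 94 = -4*J*r + 94 = 94 - 4*J*r)
1/I(X(2, 11), 6) = 1/(94 - 4*6*(-4)) = 1/(94 + 96) = 1/190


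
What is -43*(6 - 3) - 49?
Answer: -178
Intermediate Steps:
-43*(6 - 3) - 49 = -43*3 - 49 = -129 - 49 = -178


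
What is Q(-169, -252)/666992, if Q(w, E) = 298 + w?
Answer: 129/666992 ≈ 0.00019341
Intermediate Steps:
Q(-169, -252)/666992 = (298 - 169)/666992 = 129*(1/666992) = 129/666992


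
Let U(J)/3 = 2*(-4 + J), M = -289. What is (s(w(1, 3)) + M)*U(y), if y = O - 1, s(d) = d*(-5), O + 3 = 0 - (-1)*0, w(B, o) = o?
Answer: 14592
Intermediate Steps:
O = -3 (O = -3 + (0 - (-1)*0) = -3 + (0 - 1*0) = -3 + (0 + 0) = -3 + 0 = -3)
s(d) = -5*d
y = -4 (y = -3 - 1 = -4)
U(J) = -24 + 6*J (U(J) = 3*(2*(-4 + J)) = 3*(-8 + 2*J) = -24 + 6*J)
(s(w(1, 3)) + M)*U(y) = (-5*3 - 289)*(-24 + 6*(-4)) = (-15 - 289)*(-24 - 24) = -304*(-48) = 14592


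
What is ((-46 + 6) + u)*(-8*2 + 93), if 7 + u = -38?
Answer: -6545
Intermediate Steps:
u = -45 (u = -7 - 38 = -45)
((-46 + 6) + u)*(-8*2 + 93) = ((-46 + 6) - 45)*(-8*2 + 93) = (-40 - 45)*(-16 + 93) = -85*77 = -6545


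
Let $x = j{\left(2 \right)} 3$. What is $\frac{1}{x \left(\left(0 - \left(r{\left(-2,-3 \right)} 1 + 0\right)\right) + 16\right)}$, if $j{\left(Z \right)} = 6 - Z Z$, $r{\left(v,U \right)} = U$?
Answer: $\frac{1}{114} \approx 0.0087719$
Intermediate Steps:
$j{\left(Z \right)} = 6 - Z^{2}$
$x = 6$ ($x = \left(6 - 2^{2}\right) 3 = \left(6 - 4\right) 3 = 2 \cdot 3 = 6$)
$\frac{1}{x \left(\left(0 - \left(r{\left(-2,-3 \right)} 1 + 0\right)\right) + 16\right)} = \frac{1}{6 \left(\left(0 - \left(\left(-3\right) 1 + 0\right)\right) + 16\right)} = \frac{1}{6 \left(\left(0 - \left(-3 + 0\right)\right) + 16\right)} = \frac{1}{6 \left(\left(0 - -3\right) + 16\right)} = \frac{1}{6 \left(\left(0 + 3\right) + 16\right)} = \frac{1}{6 \left(3 + 16\right)} = \frac{1}{6 \cdot 19} = \frac{1}{114}$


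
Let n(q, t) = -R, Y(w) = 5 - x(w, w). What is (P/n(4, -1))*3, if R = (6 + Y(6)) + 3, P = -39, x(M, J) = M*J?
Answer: -117/22 ≈ -5.3182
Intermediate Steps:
x(M, J) = J*M
Y(w) = 5 - w**2 (Y(w) = 5 - w*w = 5 - w**2)
R = -22 (R = (6 + (5 - 1*6**2)) + 3 = (6 + (5 - 1*36)) + 3 = (6 + (5 - 36)) + 3 = (6 - 31) + 3 = -25 + 3 = -22)
n(q, t) = 22 (n(q, t) = -1*(-22) = 22)
(P/n(4, -1))*3 = -39/22*3 = -117/22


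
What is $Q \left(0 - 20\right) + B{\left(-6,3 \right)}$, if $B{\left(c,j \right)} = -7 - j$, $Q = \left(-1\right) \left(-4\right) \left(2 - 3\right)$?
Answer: $70$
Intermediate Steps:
$Q = -4$ ($Q = 4 \left(-1\right) = -4$)
$Q \left(0 - 20\right) + B{\left(-6,3 \right)} = - 4 \left(0 - 20\right) - 10 = \left(-4\right) \left(-20\right) - 10 = 80 - 10 = 70$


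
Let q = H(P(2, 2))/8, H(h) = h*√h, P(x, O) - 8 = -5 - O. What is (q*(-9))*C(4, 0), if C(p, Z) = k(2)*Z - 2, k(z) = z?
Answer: 9/4 ≈ 2.2500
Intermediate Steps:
P(x, O) = 3 - O (P(x, O) = 8 + (-5 - O) = 3 - O)
H(h) = h^(3/2)
q = ⅛ (q = (3 - 1*2)^(3/2)/8 = (3 - 2)^(3/2)*(⅛) = 1^(3/2)*(⅛) = 1*(⅛) = ⅛ ≈ 0.12500)
C(p, Z) = -2 + 2*Z (C(p, Z) = 2*Z - 2 = -2 + 2*Z)
(q*(-9))*C(4, 0) = ((⅛)*(-9))*(-2 + 2*0) = -9*(-2 + 0)/8 = -9/8*(-2) = 9/4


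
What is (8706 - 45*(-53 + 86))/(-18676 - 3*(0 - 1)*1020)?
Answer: -7221/15616 ≈ -0.46241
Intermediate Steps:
(8706 - 45*(-53 + 86))/(-18676 - 3*(0 - 1)*1020) = (8706 - 45*33)/(-18676 - 3*(-1)*1020) = (8706 - 1485)/(-18676 + 3*1020) = 7221/(-18676 + 3060) = 7221/(-15616) = 7221*(-1/15616) = -7221/15616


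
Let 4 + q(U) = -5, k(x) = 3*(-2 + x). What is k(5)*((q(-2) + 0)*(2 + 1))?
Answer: -243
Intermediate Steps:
k(x) = -6 + 3*x
q(U) = -9 (q(U) = -4 - 5 = -9)
k(5)*((q(-2) + 0)*(2 + 1)) = (-6 + 3*5)*((-9 + 0)*(2 + 1)) = (-6 + 15)*(-9*3) = 9*(-27) = -243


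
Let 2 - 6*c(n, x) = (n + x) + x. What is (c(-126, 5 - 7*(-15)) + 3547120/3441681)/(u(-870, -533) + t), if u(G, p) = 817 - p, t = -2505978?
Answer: 24612661/4310065299834 ≈ 5.7105e-6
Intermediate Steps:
c(n, x) = ⅓ - x/3 - n/6 (c(n, x) = ⅓ - ((n + x) + x)/6 = ⅓ - (n + 2*x)/6 = ⅓ + (-x/3 - n/6) = ⅓ - x/3 - n/6)
(c(-126, 5 - 7*(-15)) + 3547120/3441681)/(u(-870, -533) + t) = ((⅓ - (5 - 7*(-15))/3 - ⅙*(-126)) + 3547120/3441681)/((817 - 1*(-533)) - 2505978) = ((⅓ - (5 + 105)/3 + 21) + 3547120*(1/3441681))/((817 + 533) - 2505978) = ((⅓ - ⅓*110 + 21) + 3547120/3441681)/(1350 - 2505978) = ((⅓ - 110/3 + 21) + 3547120/3441681)/(-2504628) = (-46/3 + 3547120/3441681)*(-1/2504628) = -49225322/3441681*(-1/2504628) = 24612661/4310065299834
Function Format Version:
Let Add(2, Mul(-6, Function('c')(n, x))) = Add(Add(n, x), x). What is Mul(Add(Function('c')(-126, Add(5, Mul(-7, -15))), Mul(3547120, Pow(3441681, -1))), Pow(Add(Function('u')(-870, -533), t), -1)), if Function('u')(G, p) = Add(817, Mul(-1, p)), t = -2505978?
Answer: Rational(24612661, 4310065299834) ≈ 5.7105e-6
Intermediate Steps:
Function('c')(n, x) = Add(Rational(1, 3), Mul(Rational(-1, 3), x), Mul(Rational(-1, 6), n)) (Function('c')(n, x) = Add(Rational(1, 3), Mul(Rational(-1, 6), Add(Add(n, x), x))) = Add(Rational(1, 3), Mul(Rational(-1, 6), Add(n, Mul(2, x)))) = Add(Rational(1, 3), Add(Mul(Rational(-1, 3), x), Mul(Rational(-1, 6), n))) = Add(Rational(1, 3), Mul(Rational(-1, 3), x), Mul(Rational(-1, 6), n)))
Mul(Add(Function('c')(-126, Add(5, Mul(-7, -15))), Mul(3547120, Pow(3441681, -1))), Pow(Add(Function('u')(-870, -533), t), -1)) = Mul(Add(Add(Rational(1, 3), Mul(Rational(-1, 3), Add(5, Mul(-7, -15))), Mul(Rational(-1, 6), -126)), Mul(3547120, Pow(3441681, -1))), Pow(Add(Add(817, Mul(-1, -533)), -2505978), -1)) = Mul(Add(Add(Rational(1, 3), Mul(Rational(-1, 3), Add(5, 105)), 21), Mul(3547120, Rational(1, 3441681))), Pow(Add(Add(817, 533), -2505978), -1)) = Mul(Add(Add(Rational(1, 3), Mul(Rational(-1, 3), 110), 21), Rational(3547120, 3441681)), Pow(Add(1350, -2505978), -1)) = Mul(Add(Add(Rational(1, 3), Rational(-110, 3), 21), Rational(3547120, 3441681)), Pow(-2504628, -1)) = Mul(Add(Rational(-46, 3), Rational(3547120, 3441681)), Rational(-1, 2504628)) = Mul(Rational(-49225322, 3441681), Rational(-1, 2504628)) = Rational(24612661, 4310065299834)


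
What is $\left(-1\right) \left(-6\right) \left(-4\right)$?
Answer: $-24$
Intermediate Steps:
$\left(-1\right) \left(-6\right) \left(-4\right) = 6 \left(-4\right) = -24$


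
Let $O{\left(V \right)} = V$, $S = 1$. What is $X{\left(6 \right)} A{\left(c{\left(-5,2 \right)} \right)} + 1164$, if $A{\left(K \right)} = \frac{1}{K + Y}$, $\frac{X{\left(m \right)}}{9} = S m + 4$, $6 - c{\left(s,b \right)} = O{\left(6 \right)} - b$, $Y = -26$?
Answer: $\frac{4641}{4} \approx 1160.3$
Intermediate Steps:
$c{\left(s,b \right)} = b$ ($c{\left(s,b \right)} = 6 - \left(6 - b\right) = 6 + \left(-6 + b\right) = b$)
$X{\left(m \right)} = 36 + 9 m$ ($X{\left(m \right)} = 9 \left(1 m + 4\right) = 9 \left(m + 4\right) = 9 \left(4 + m\right) = 36 + 9 m$)
$A{\left(K \right)} = \frac{1}{-26 + K}$ ($A{\left(K \right)} = \frac{1}{K - 26} = \frac{1}{-26 + K}$)
$X{\left(6 \right)} A{\left(c{\left(-5,2 \right)} \right)} + 1164 = \frac{36 + 9 \cdot 6}{-26 + 2} + 1164 = \frac{36 + 54}{-24} + 1164 = 90 \left(- \frac{1}{24}\right) + 1164 = - \frac{15}{4} + 1164 = \frac{4641}{4}$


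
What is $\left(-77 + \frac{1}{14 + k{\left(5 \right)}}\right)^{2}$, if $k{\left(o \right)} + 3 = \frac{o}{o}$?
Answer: $\frac{851929}{144} \approx 5916.2$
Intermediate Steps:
$k{\left(o \right)} = -2$ ($k{\left(o \right)} = -3 + \frac{o}{o} = -3 + 1 = -2$)
$\left(-77 + \frac{1}{14 + k{\left(5 \right)}}\right)^{2} = \left(-77 + \frac{1}{14 - 2}\right)^{2} = \left(-77 + \frac{1}{12}\right)^{2} = \left(- \frac{923}{12}\right)^{2} = \frac{851929}{144}$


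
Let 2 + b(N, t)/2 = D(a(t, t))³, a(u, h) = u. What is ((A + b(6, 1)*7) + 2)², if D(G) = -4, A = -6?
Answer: 861184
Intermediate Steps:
b(N, t) = -132 (b(N, t) = -4 + 2*(-4)³ = -4 + 2*(-64) = -4 - 128 = -132)
((A + b(6, 1)*7) + 2)² = ((-6 - 132*7) + 2)² = ((-6 - 924) + 2)² = (-930 + 2)² = (-928)² = 861184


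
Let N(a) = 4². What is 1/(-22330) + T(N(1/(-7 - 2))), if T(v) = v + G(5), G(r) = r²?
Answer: 915529/22330 ≈ 41.000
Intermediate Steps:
N(a) = 16
T(v) = 25 + v (T(v) = v + 5² = v + 25 = 25 + v)
1/(-22330) + T(N(1/(-7 - 2))) = 1/(-22330) + (25 + 16) = -1/22330 + 41 = 915529/22330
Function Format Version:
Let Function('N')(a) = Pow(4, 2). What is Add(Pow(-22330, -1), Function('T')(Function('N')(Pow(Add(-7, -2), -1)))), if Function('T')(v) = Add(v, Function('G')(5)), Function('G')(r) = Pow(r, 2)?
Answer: Rational(915529, 22330) ≈ 41.000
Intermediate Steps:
Function('N')(a) = 16
Function('T')(v) = Add(25, v) (Function('T')(v) = Add(v, Pow(5, 2)) = Add(v, 25) = Add(25, v))
Add(Pow(-22330, -1), Function('T')(Function('N')(Pow(Add(-7, -2), -1)))) = Add(Pow(-22330, -1), Add(25, 16)) = Add(Rational(-1, 22330), 41) = Rational(915529, 22330)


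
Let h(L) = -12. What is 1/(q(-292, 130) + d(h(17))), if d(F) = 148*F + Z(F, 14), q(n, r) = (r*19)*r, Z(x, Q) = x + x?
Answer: 1/319300 ≈ 3.1319e-6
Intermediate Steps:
Z(x, Q) = 2*x
q(n, r) = 19*r² (q(n, r) = (19*r)*r = 19*r²)
d(F) = 150*F (d(F) = 148*F + 2*F = 150*F)
1/(q(-292, 130) + d(h(17))) = 1/(19*130² + 150*(-12)) = 1/(19*16900 - 1800) = 1/(321100 - 1800) = 1/319300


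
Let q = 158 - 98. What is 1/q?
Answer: 1/60 ≈ 0.016667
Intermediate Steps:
q = 60
1/q = 1/60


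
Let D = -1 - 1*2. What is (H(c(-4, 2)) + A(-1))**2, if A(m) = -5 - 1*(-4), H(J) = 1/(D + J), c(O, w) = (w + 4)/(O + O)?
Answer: 361/225 ≈ 1.6044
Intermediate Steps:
D = -3 (D = -1 - 2 = -3)
c(O, w) = (4 + w)/(2*O) (c(O, w) = (4 + w)/((2*O)) = (4 + w)*(1/(2*O)) = (4 + w)/(2*O))
H(J) = 1/(-3 + J)
A(m) = -1 (A(m) = -5 + 4 = -1)
(H(c(-4, 2)) + A(-1))**2 = (1/(-3 + (1/2)*(4 + 2)/(-4)) - 1)**2 = (1/(-3 + (1/2)*(-1/4)*6) - 1)**2 = (1/(-3 - 3/4) - 1)**2 = (1/(-15/4) - 1)**2 = (-4/15 - 1)**2 = (-19/15)**2 = 361/225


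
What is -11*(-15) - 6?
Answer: 159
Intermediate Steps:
-11*(-15) - 6 = 165 - 6 = 159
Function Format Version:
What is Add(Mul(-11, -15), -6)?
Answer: 159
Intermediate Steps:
Add(Mul(-11, -15), -6) = Add(165, -6) = 159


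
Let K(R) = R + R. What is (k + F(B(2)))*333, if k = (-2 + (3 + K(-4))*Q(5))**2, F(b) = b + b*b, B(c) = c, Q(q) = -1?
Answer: 4995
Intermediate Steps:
K(R) = 2*R
F(b) = b + b**2
k = 9 (k = (-2 + (3 + 2*(-4))*(-1))**2 = (-2 + (3 - 8)*(-1))**2 = (-2 - 5*(-1))**2 = (-2 + 5)**2 = 3**2 = 9)
(k + F(B(2)))*333 = (9 + 2*(1 + 2))*333 = (9 + 2*3)*333 = (9 + 6)*333 = 15*333 = 4995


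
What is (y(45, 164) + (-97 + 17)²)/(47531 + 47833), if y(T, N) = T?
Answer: 6445/95364 ≈ 0.067583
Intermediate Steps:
(y(45, 164) + (-97 + 17)²)/(47531 + 47833) = (45 + (-97 + 17)²)/(47531 + 47833) = (45 + (-80)²)/95364 = (45 + 6400)*(1/95364) = 6445*(1/95364) = 6445/95364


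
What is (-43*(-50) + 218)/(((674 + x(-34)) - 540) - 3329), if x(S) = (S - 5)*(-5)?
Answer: -296/375 ≈ -0.78933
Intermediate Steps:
x(S) = 25 - 5*S (x(S) = (-5 + S)*(-5) = 25 - 5*S)
(-43*(-50) + 218)/(((674 + x(-34)) - 540) - 3329) = (-43*(-50) + 218)/(((674 + (25 - 5*(-34))) - 540) - 3329) = (2150 + 218)/(((674 + (25 + 170)) - 540) - 3329) = 2368/(((674 + 195) - 540) - 3329) = 2368/((869 - 540) - 3329) = 2368/(329 - 3329) = 2368/(-3000) = 2368*(-1/3000) = -296/375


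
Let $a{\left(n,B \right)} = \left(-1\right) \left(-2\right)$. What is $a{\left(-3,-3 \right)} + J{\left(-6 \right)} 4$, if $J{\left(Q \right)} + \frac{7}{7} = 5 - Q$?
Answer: $42$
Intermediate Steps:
$J{\left(Q \right)} = 4 - Q$ ($J{\left(Q \right)} = -1 - \left(-5 + Q\right) = 4 - Q$)
$a{\left(n,B \right)} = 2$
$a{\left(-3,-3 \right)} + J{\left(-6 \right)} 4 = 2 + \left(4 - -6\right) 4 = 2 + \left(4 + 6\right) 4 = 2 + 10 \cdot 4 = 2 + 40 = 42$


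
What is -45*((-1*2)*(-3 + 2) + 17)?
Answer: -855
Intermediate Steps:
-45*((-1*2)*(-3 + 2) + 17) = -45*(-2*(-1) + 17) = -45*(2 + 17) = -45*19 = -855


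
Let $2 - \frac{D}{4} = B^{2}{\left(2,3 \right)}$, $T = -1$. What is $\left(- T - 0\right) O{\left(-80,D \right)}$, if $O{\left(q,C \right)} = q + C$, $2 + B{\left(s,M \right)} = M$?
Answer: $-76$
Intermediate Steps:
$B{\left(s,M \right)} = -2 + M$
$D = 4$ ($D = 8 - 4 \left(-2 + 3\right)^{2} = 8 - 4 \cdot 1^{2} = 8 - 4 = 4$)
$O{\left(q,C \right)} = C + q$
$\left(- T - 0\right) O{\left(-80,D \right)} = \left(\left(-1\right) \left(-1\right) - 0\right) \left(4 - 80\right) = \left(1 + 0\right) \left(-76\right) = 1 \left(-76\right) = -76$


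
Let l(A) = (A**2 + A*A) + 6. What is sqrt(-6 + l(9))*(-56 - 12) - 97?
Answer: -97 - 612*sqrt(2) ≈ -962.50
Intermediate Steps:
l(A) = 6 + 2*A**2 (l(A) = (A**2 + A**2) + 6 = 2*A**2 + 6 = 6 + 2*A**2)
sqrt(-6 + l(9))*(-56 - 12) - 97 = sqrt(-6 + (6 + 2*9**2))*(-56 - 12) - 97 = sqrt(-6 + (6 + 2*81))*(-68) - 97 = sqrt(-6 + (6 + 162))*(-68) - 97 = sqrt(-6 + 168)*(-68) - 97 = sqrt(162)*(-68) - 97 = (9*sqrt(2))*(-68) - 97 = -612*sqrt(2) - 97 = -97 - 612*sqrt(2)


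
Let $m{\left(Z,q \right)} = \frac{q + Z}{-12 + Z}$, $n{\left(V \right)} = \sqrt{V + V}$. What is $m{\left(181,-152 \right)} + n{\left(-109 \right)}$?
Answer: $\frac{29}{169} + i \sqrt{218} \approx 0.1716 + 14.765 i$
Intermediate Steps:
$n{\left(V \right)} = \sqrt{2} \sqrt{V}$ ($n{\left(V \right)} = \sqrt{2 V} = \sqrt{2} \sqrt{V}$)
$m{\left(Z,q \right)} = \frac{Z + q}{-12 + Z}$
$m{\left(181,-152 \right)} + n{\left(-109 \right)} = \frac{181 - 152}{-12 + 181} + \sqrt{2} \sqrt{-109} = \frac{1}{169} \cdot 29 + \sqrt{2} i \sqrt{109} = \frac{1}{169} \cdot 29 + i \sqrt{218} = \frac{29}{169} + i \sqrt{218}$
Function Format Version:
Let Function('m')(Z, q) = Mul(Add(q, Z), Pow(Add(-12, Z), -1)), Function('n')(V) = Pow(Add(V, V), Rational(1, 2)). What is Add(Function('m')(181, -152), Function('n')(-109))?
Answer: Add(Rational(29, 169), Mul(I, Pow(218, Rational(1, 2)))) ≈ Add(0.17160, Mul(14.765, I))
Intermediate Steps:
Function('n')(V) = Mul(Pow(2, Rational(1, 2)), Pow(V, Rational(1, 2))) (Function('n')(V) = Pow(Mul(2, V), Rational(1, 2)) = Mul(Pow(2, Rational(1, 2)), Pow(V, Rational(1, 2))))
Function('m')(Z, q) = Mul(Pow(Add(-12, Z), -1), Add(Z, q)) (Function('m')(Z, q) = Mul(Add(Z, q), Pow(Add(-12, Z), -1)) = Mul(Pow(Add(-12, Z), -1), Add(Z, q)))
Add(Function('m')(181, -152), Function('n')(-109)) = Add(Mul(Pow(Add(-12, 181), -1), Add(181, -152)), Mul(Pow(2, Rational(1, 2)), Pow(-109, Rational(1, 2)))) = Add(Mul(Pow(169, -1), 29), Mul(Pow(2, Rational(1, 2)), Mul(I, Pow(109, Rational(1, 2))))) = Add(Mul(Rational(1, 169), 29), Mul(I, Pow(218, Rational(1, 2)))) = Add(Rational(29, 169), Mul(I, Pow(218, Rational(1, 2))))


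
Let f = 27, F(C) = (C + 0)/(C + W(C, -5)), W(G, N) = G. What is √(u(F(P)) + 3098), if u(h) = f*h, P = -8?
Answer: 7*√254/2 ≈ 55.781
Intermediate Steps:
F(C) = ½ (F(C) = (C + 0)/(C + C) = C/((2*C)) = C*(1/(2*C)) = ½)
u(h) = 27*h
√(u(F(P)) + 3098) = √(27*(½) + 3098) = √(27/2 + 3098) = √(6223/2) = 7*√254/2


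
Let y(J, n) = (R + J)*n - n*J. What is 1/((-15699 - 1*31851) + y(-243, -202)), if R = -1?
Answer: -1/47348 ≈ -2.1120e-5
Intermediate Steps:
y(J, n) = n*(-1 + J) - J*n (y(J, n) = (-1 + J)*n - n*J = n*(-1 + J) - J*n)
1/((-15699 - 1*31851) + y(-243, -202)) = 1/((-15699 - 1*31851) - 1*(-202)) = 1/((-15699 - 31851) + 202) = 1/(-47550 + 202) = 1/(-47348) = -1/47348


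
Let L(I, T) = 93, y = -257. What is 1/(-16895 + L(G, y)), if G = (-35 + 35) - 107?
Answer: -1/16802 ≈ -5.9517e-5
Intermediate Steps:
G = -107 (G = 0 - 107 = -107)
1/(-16895 + L(G, y)) = 1/(-16895 + 93) = 1/(-16802) = -1/16802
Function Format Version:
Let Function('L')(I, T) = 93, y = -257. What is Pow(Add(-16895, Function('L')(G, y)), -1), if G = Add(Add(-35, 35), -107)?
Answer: Rational(-1, 16802) ≈ -5.9517e-5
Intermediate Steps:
G = -107 (G = Add(0, -107) = -107)
Pow(Add(-16895, Function('L')(G, y)), -1) = Pow(Add(-16895, 93), -1) = Pow(-16802, -1) = Rational(-1, 16802)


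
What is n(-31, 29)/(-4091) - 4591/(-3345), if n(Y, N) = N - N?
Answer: 4591/3345 ≈ 1.3725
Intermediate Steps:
n(Y, N) = 0
n(-31, 29)/(-4091) - 4591/(-3345) = 0/(-4091) - 4591/(-3345) = 0*(-1/4091) - 4591*(-1/3345) = 0 + 4591/3345 = 4591/3345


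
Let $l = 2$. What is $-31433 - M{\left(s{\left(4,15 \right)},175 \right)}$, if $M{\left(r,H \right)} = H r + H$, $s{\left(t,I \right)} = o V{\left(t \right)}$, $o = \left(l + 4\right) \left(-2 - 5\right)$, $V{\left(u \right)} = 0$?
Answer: $-31608$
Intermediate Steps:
$o = -42$ ($o = \left(2 + 4\right) \left(-2 - 5\right) = 6 \left(-7\right) = -42$)
$s{\left(t,I \right)} = 0$ ($s{\left(t,I \right)} = \left(-42\right) 0 = 0$)
$M{\left(r,H \right)} = H + H r$
$-31433 - M{\left(s{\left(4,15 \right)},175 \right)} = -31433 - 175 \left(1 + 0\right) = -31433 - 175 \cdot 1 = -31433 - 175 = -31608$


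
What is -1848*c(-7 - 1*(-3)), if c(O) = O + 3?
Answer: 1848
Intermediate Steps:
c(O) = 3 + O
-1848*c(-7 - 1*(-3)) = -1848*(3 + (-7 - 1*(-3))) = -1848*(3 + (-7 + 3)) = -1848*(3 - 4) = -1848*(-1) = 1848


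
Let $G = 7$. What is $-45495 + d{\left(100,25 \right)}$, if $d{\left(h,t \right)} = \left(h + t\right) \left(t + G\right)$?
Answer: $-41495$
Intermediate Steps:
$d{\left(h,t \right)} = \left(7 + t\right) \left(h + t\right)$ ($d{\left(h,t \right)} = \left(h + t\right) \left(t + 7\right) = \left(h + t\right) \left(7 + t\right) = \left(7 + t\right) \left(h + t\right)$)
$-45495 + d{\left(100,25 \right)} = -45495 + \left(25^{2} + 7 \cdot 100 + 7 \cdot 25 + 100 \cdot 25\right) = -45495 + \left(625 + 700 + 175 + 2500\right) = -45495 + 4000 = -41495$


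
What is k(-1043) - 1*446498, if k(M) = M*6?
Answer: -452756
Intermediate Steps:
k(M) = 6*M
k(-1043) - 1*446498 = 6*(-1043) - 1*446498 = -6258 - 446498 = -452756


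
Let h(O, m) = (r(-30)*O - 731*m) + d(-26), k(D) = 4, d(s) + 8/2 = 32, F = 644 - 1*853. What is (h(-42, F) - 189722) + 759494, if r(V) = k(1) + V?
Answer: 723671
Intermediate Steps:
F = -209 (F = 644 - 853 = -209)
d(s) = 28 (d(s) = -4 + 32 = 28)
r(V) = 4 + V
h(O, m) = 28 - 731*m - 26*O (h(O, m) = ((4 - 30)*O - 731*m) + 28 = (-26*O - 731*m) + 28 = (-731*m - 26*O) + 28 = 28 - 731*m - 26*O)
(h(-42, F) - 189722) + 759494 = ((28 - 731*(-209) - 26*(-42)) - 189722) + 759494 = ((28 + 152779 + 1092) - 189722) + 759494 = (153899 - 189722) + 759494 = -35823 + 759494 = 723671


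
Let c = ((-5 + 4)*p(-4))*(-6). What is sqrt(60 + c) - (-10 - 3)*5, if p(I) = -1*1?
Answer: 65 + 3*sqrt(6) ≈ 72.349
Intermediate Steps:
p(I) = -1
c = -6 (c = ((-5 + 4)*(-1))*(-6) = -1*(-1)*(-6) = 1*(-6) = -6)
sqrt(60 + c) - (-10 - 3)*5 = sqrt(60 - 6) - (-10 - 3)*5 = sqrt(54) - (-13)*5 = 3*sqrt(6) - 1*(-65) = 3*sqrt(6) + 65 = 65 + 3*sqrt(6)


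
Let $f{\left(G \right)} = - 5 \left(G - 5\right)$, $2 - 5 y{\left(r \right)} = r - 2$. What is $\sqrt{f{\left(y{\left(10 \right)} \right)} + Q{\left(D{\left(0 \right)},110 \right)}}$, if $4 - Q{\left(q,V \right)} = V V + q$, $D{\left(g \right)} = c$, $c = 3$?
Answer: $2 i \sqrt{3017} \approx 109.85 i$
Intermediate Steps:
$D{\left(g \right)} = 3$
$y{\left(r \right)} = \frac{4}{5} - \frac{r}{5}$ ($y{\left(r \right)} = \frac{2}{5} - \frac{r - 2}{5} = \frac{2}{5} - \frac{-2 + r}{5} = \frac{2}{5} - \left(- \frac{2}{5} + \frac{r}{5}\right) = \frac{4}{5} - \frac{r}{5}$)
$f{\left(G \right)} = 25 - 5 G$ ($f{\left(G \right)} = - 5 \left(-5 + G\right) = 25 - 5 G$)
$Q{\left(q,V \right)} = 4 - q - V^{2}$ ($Q{\left(q,V \right)} = 4 - \left(V V + q\right) = 4 - \left(V^{2} + q\right) = 4 - \left(q + V^{2}\right) = 4 - q - V^{2}$)
$\sqrt{f{\left(y{\left(10 \right)} \right)} + Q{\left(D{\left(0 \right)},110 \right)}} = \sqrt{\left(25 - 5 \left(\frac{4}{5} - 2\right)\right) - 12099} = \sqrt{\left(25 - -6\right) - 12099} = \sqrt{\left(25 + 6\right) - 12099} = \sqrt{31 - 12099} = \sqrt{-12068} = 2 i \sqrt{3017}$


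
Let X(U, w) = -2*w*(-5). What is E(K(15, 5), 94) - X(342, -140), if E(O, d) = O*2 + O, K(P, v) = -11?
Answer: 1367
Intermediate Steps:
X(U, w) = 10*w
E(O, d) = 3*O (E(O, d) = 2*O + O = 3*O)
E(K(15, 5), 94) - X(342, -140) = 3*(-11) - 10*(-140) = -33 - 1*(-1400) = -33 + 1400 = 1367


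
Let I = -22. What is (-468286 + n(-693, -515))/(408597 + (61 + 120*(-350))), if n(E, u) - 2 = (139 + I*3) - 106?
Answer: -468317/366658 ≈ -1.2773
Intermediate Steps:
n(E, u) = -31 (n(E, u) = 2 + ((139 - 22*3) - 106) = 2 + ((139 - 66) - 106) = 2 + (73 - 106) = 2 - 33 = -31)
(-468286 + n(-693, -515))/(408597 + (61 + 120*(-350))) = (-468286 - 31)/(408597 + (61 + 120*(-350))) = -468317/(408597 + (61 - 42000)) = -468317/(408597 - 41939) = -468317/366658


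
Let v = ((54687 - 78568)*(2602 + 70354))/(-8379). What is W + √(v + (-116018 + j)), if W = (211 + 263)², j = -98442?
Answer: 224676 + 2*I*√259815994/399 ≈ 2.2468e+5 + 80.796*I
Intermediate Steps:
W = 224676 (W = 474² = 224676)
v = 1742262236/8379 (v = -23881*72956*(-1/8379) = -1742262236*(-1/8379) = 1742262236/8379 ≈ 2.0793e+5)
W + √(v + (-116018 + j)) = 224676 + √(1742262236/8379 + (-116018 - 98442)) = 224676 + √(1742262236/8379 - 214460) = 224676 + √(-54698104/8379) = 224676 + 2*I*√259815994/399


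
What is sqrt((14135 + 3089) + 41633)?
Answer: sqrt(58857) ≈ 242.60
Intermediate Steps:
sqrt((14135 + 3089) + 41633) = sqrt(17224 + 41633) = sqrt(58857)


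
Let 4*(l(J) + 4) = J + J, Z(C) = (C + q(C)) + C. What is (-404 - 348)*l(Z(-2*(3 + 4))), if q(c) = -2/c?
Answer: 94376/7 ≈ 13482.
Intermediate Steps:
Z(C) = -2/C + 2*C (Z(C) = (C - 2/C) + C = -2/C + 2*C)
l(J) = -4 + J/2 (l(J) = -4 + (J + J)/4 = -4 + (2*J)/4 = -4 + J/2)
(-404 - 348)*l(Z(-2*(3 + 4))) = (-404 - 348)*(-4 + (-2*(-1/(2*(3 + 4))) + 2*(-2*(3 + 4)))/2) = -752*(-4 + (-2/((-2*7)) + 2*(-2*7))/2) = -752*(-4 + (-2/(-14) + 2*(-14))/2) = -752*(-4 + (-2*(-1/14) - 28)/2) = -752*(-4 + (1/7 - 28)/2) = -752*(-4 + (1/2)*(-195/7)) = -752*(-4 - 195/14) = -752*(-251/14) = 94376/7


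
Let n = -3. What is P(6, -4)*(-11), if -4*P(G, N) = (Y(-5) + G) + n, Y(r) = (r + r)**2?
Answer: 1133/4 ≈ 283.25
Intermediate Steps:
Y(r) = 4*r**2 (Y(r) = (2*r)**2 = 4*r**2)
P(G, N) = -97/4 - G/4 (P(G, N) = -((4*(-5)**2 + G) - 3)/4 = -((4*25 + G) - 3)/4 = -((100 + G) - 3)/4 = -(97 + G)/4 = -97/4 - G/4)
P(6, -4)*(-11) = (-97/4 - 1/4*6)*(-11) = (-97/4 - 3/2)*(-11) = -103/4*(-11) = 1133/4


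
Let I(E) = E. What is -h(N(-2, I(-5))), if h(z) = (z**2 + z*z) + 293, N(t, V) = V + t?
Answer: -391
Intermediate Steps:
h(z) = 293 + 2*z**2 (h(z) = (z**2 + z**2) + 293 = 2*z**2 + 293 = 293 + 2*z**2)
-h(N(-2, I(-5))) = -(293 + 2*(-5 - 2)**2) = -(293 + 2*(-7)**2) = -(293 + 2*49) = -(293 + 98) = -1*391 = -391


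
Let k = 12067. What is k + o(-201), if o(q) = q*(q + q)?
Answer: 92869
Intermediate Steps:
o(q) = 2*q**2 (o(q) = q*(2*q) = 2*q**2)
k + o(-201) = 12067 + 2*(-201)**2 = 12067 + 2*40401 = 12067 + 80802 = 92869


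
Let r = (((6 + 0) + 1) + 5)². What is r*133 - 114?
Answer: 19038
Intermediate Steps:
r = 144 (r = ((6 + 1) + 5)² = (7 + 5)² = 12² = 144)
r*133 - 114 = 144*133 - 114 = 19152 - 114 = 19038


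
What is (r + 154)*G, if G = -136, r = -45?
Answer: -14824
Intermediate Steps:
(r + 154)*G = (-45 + 154)*(-136) = 109*(-136) = -14824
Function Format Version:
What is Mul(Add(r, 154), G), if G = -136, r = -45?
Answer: -14824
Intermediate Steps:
Mul(Add(r, 154), G) = Mul(Add(-45, 154), -136) = Mul(109, -136) = -14824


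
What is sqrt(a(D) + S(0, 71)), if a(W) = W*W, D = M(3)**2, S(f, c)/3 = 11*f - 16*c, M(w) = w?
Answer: I*sqrt(3327) ≈ 57.68*I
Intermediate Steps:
S(f, c) = -48*c + 33*f (S(f, c) = 3*(11*f - 16*c) = 3*(-16*c + 11*f) = -48*c + 33*f)
D = 9 (D = 3**2 = 9)
a(W) = W**2
sqrt(a(D) + S(0, 71)) = sqrt(9**2 + (-48*71 + 33*0)) = sqrt(81 + (-3408 + 0)) = sqrt(81 - 3408) = sqrt(-3327) = I*sqrt(3327)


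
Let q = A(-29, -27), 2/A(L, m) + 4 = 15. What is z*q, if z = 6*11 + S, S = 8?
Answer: 148/11 ≈ 13.455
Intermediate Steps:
A(L, m) = 2/11 (A(L, m) = 2/(-4 + 15) = 2/11)
z = 74 (z = 6*11 + 8 = 66 + 8 = 74)
q = 2/11 ≈ 0.18182
z*q = 74*(2/11) = 148/11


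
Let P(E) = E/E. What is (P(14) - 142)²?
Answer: 19881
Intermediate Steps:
P(E) = 1
(P(14) - 142)² = (1 - 142)² = (-141)² = 19881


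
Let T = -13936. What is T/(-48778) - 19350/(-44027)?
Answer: 778707286/1073774503 ≈ 0.72521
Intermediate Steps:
T/(-48778) - 19350/(-44027) = -13936/(-48778) - 19350/(-44027) = -13936*(-1/48778) - 19350*(-1/44027) = 6968/24389 + 19350/44027 = 778707286/1073774503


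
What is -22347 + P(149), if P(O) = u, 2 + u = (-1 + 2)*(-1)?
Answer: -22350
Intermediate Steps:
u = -3 (u = -2 + (-1 + 2)*(-1) = -2 + 1*(-1) = -2 - 1 = -3)
P(O) = -3
-22347 + P(149) = -22347 - 3 = -22350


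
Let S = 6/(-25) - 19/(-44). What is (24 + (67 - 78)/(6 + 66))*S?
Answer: 362287/79200 ≈ 4.5743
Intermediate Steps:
S = 211/1100 (S = 6*(-1/25) - 19*(-1/44) = -6/25 + 19/44 = 211/1100 ≈ 0.19182)
(24 + (67 - 78)/(6 + 66))*S = (24 + (67 - 78)/(6 + 66))*(211/1100) = (24 - 11/72)*(211/1100) = (1717/72)*(211/1100) = 362287/79200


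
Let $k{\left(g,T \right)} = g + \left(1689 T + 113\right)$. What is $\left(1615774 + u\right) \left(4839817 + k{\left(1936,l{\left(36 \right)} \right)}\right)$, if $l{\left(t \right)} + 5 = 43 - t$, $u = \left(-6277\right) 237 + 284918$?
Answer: $2001294117492$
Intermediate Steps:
$u = -1202731$ ($u = -1487649 + 284918 = -1202731$)
$l{\left(t \right)} = 38 - t$ ($l{\left(t \right)} = -5 - \left(-43 + t\right) = 38 - t$)
$k{\left(g,T \right)} = 113 + g + 1689 T$ ($k{\left(g,T \right)} = g + \left(113 + 1689 T\right) = 113 + g + 1689 T$)
$\left(1615774 + u\right) \left(4839817 + k{\left(1936,l{\left(36 \right)} \right)}\right) = \left(1615774 - 1202731\right) \left(4839817 + \left(113 + 1936 + 1689 \left(38 - 36\right)\right)\right) = 413043 \left(4839817 + \left(113 + 1936 + 1689 \left(38 - 36\right)\right)\right) = 413043 \left(4839817 + \left(113 + 1936 + 1689 \cdot 2\right)\right) = 413043 \left(4839817 + \left(113 + 1936 + 3378\right)\right) = 413043 \left(4839817 + 5427\right) = 413043 \cdot 4845244 = 2001294117492$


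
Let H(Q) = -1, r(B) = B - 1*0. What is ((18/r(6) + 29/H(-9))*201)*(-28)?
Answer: 146328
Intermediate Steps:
r(B) = B (r(B) = B + 0 = B)
((18/r(6) + 29/H(-9))*201)*(-28) = ((18/6 + 29/(-1))*201)*(-28) = ((18*(⅙) + 29*(-1))*201)*(-28) = ((3 - 29)*201)*(-28) = -26*201*(-28) = -5226*(-28) = 146328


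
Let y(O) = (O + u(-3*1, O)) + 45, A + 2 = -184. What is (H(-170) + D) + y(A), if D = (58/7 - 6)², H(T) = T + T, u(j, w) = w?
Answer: -32427/49 ≈ -661.78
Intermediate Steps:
A = -186 (A = -2 - 184 = -186)
H(T) = 2*T
y(O) = 45 + 2*O (y(O) = (O + O) + 45 = 2*O + 45 = 45 + 2*O)
D = 256/49 (D = (58*(⅐) - 6)² = (58/7 - 6)² = (16/7)² = 256/49 ≈ 5.2245)
(H(-170) + D) + y(A) = (2*(-170) + 256/49) + (45 + 2*(-186)) = (-340 + 256/49) + (45 - 372) = -16404/49 - 327 = -32427/49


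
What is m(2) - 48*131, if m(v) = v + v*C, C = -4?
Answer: -6294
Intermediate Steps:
m(v) = -3*v (m(v) = v + v*(-4) = v - 4*v = -3*v)
m(2) - 48*131 = -3*2 - 48*131 = -6 - 6288 = -6294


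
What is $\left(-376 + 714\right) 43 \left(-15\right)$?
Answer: $-218010$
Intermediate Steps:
$\left(-376 + 714\right) 43 \left(-15\right) = 338 \left(-645\right) = -218010$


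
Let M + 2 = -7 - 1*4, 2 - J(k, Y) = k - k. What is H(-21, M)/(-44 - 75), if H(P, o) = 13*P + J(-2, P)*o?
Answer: 299/119 ≈ 2.5126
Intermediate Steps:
J(k, Y) = 2 (J(k, Y) = 2 - (k - k) = 2 - 1*0 = 2 + 0 = 2)
M = -13 (M = -2 + (-7 - 1*4) = -2 + (-7 - 4) = -2 - 11 = -13)
H(P, o) = 2*o + 13*P (H(P, o) = 13*P + 2*o = 2*o + 13*P)
H(-21, M)/(-44 - 75) = (2*(-13) + 13*(-21))/(-44 - 75) = (-26 - 273)/(-119) = -299*(-1/119) = 299/119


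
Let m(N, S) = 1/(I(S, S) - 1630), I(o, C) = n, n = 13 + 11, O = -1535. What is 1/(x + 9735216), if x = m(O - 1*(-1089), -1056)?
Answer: 1606/15634756895 ≈ 1.0272e-7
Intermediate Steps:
n = 24
I(o, C) = 24
m(N, S) = -1/1606 (m(N, S) = 1/(24 - 1630) = 1/(-1606) = -1/1606)
x = -1/1606 ≈ -0.00062266
1/(x + 9735216) = 1/(-1/1606 + 9735216) = 1/(15634756895/1606) = 1606/15634756895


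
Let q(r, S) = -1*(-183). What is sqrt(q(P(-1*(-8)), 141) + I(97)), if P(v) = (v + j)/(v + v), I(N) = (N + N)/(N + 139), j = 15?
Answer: sqrt(2559538)/118 ≈ 13.558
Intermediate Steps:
I(N) = 2*N/(139 + N) (I(N) = (2*N)/(139 + N) = 2*N/(139 + N))
P(v) = (15 + v)/(2*v) (P(v) = (v + 15)/(v + v) = (15 + v)/((2*v)) = (15 + v)*(1/(2*v)) = (15 + v)/(2*v))
q(r, S) = 183
sqrt(q(P(-1*(-8)), 141) + I(97)) = sqrt(183 + 2*97/(139 + 97)) = sqrt(183 + 2*97/236) = sqrt(183 + 2*97*(1/236)) = sqrt(183 + 97/118) = sqrt(21691/118) = sqrt(2559538)/118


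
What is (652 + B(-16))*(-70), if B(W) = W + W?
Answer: -43400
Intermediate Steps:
B(W) = 2*W
(652 + B(-16))*(-70) = (652 + 2*(-16))*(-70) = (652 - 32)*(-70) = 620*(-70) = -43400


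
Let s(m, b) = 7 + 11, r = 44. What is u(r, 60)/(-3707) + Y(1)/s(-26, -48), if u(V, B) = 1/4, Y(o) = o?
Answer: 7405/133452 ≈ 0.055488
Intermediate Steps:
u(V, B) = ¼
s(m, b) = 18
u(r, 60)/(-3707) + Y(1)/s(-26, -48) = (¼)/(-3707) + 1/18 = (¼)*(-1/3707) + 1*(1/18) = -1/14828 + 1/18 = 7405/133452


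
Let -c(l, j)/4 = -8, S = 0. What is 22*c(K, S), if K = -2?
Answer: 704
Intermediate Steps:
c(l, j) = 32 (c(l, j) = -4*(-8) = 32)
22*c(K, S) = 22*32 = 704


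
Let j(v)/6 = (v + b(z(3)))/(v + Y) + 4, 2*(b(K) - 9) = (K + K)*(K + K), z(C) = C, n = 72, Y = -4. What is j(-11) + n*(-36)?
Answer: -12872/5 ≈ -2574.4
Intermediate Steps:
b(K) = 9 + 2*K² (b(K) = 9 + ((K + K)*(K + K))/2 = 9 + ((2*K)*(2*K))/2 = 9 + (4*K²)/2 = 9 + 2*K²)
j(v) = 24 + 6*(27 + v)/(-4 + v) (j(v) = 6*((v + (9 + 2*3²))/(v - 4) + 4) = 6*((v + (9 + 2*9))/(-4 + v) + 4) = 6*((v + (9 + 18))/(-4 + v) + 4) = 6*((v + 27)/(-4 + v) + 4) = 6*((27 + v)/(-4 + v) + 4) = 6*(4 + (27 + v)/(-4 + v)) = 24 + 6*(27 + v)/(-4 + v))
j(-11) + n*(-36) = 6*(11 + 5*(-11))/(-4 - 11) + 72*(-36) = 6*(11 - 55)/(-15) - 2592 = 6*(-1/15)*(-44) - 2592 = 88/5 - 2592 = -12872/5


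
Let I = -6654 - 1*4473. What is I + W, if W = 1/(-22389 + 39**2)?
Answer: -232198237/20868 ≈ -11127.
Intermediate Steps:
W = -1/20868 (W = 1/(-22389 + 1521) = 1/(-20868) = -1/20868 ≈ -4.7920e-5)
I = -11127 (I = -6654 - 4473 = -11127)
I + W = -11127 - 1/20868 = -232198237/20868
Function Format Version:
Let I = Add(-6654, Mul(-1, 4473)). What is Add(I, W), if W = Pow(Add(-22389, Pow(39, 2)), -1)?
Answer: Rational(-232198237, 20868) ≈ -11127.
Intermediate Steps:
W = Rational(-1, 20868) (W = Pow(Add(-22389, 1521), -1) = Pow(-20868, -1) = Rational(-1, 20868) ≈ -4.7920e-5)
I = -11127 (I = Add(-6654, -4473) = -11127)
Add(I, W) = Add(-11127, Rational(-1, 20868)) = Rational(-232198237, 20868)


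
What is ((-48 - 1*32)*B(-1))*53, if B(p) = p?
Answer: 4240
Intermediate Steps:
((-48 - 1*32)*B(-1))*53 = ((-48 - 1*32)*(-1))*53 = ((-48 - 32)*(-1))*53 = -80*(-1)*53 = 80*53 = 4240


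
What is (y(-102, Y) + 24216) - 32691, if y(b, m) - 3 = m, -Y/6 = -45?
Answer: -8202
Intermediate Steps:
Y = 270 (Y = -6*(-45) = 270)
y(b, m) = 3 + m
(y(-102, Y) + 24216) - 32691 = ((3 + 270) + 24216) - 32691 = (273 + 24216) - 32691 = 24489 - 32691 = -8202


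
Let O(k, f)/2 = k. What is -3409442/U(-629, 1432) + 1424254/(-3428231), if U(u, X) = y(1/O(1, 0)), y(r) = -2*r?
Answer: 11688353332848/3428231 ≈ 3.4094e+6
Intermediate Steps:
O(k, f) = 2*k
U(u, X) = -1 (U(u, X) = -2/(2*1) = -2/2 = -2*½ = -1)
-3409442/U(-629, 1432) + 1424254/(-3428231) = -3409442/(-1) + 1424254/(-3428231) = -3409442*(-1) + 1424254*(-1/3428231) = 3409442 - 1424254/3428231 = 11688353332848/3428231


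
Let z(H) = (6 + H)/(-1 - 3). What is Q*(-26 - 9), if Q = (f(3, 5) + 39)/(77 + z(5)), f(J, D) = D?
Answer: -560/27 ≈ -20.741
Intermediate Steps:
z(H) = -3/2 - H/4 (z(H) = (6 + H)/(-4) = (6 + H)*(-¼) = -3/2 - H/4)
Q = 16/27 (Q = (5 + 39)/(77 + (-3/2 - ¼*5)) = 44/(77 + (-3/2 - 5/4)) = 44/(77 - 11/4) = 44/(297/4) = 44*(4/297) = 16/27 ≈ 0.59259)
Q*(-26 - 9) = 16*(-26 - 9)/27 = (16/27)*(-35) = -560/27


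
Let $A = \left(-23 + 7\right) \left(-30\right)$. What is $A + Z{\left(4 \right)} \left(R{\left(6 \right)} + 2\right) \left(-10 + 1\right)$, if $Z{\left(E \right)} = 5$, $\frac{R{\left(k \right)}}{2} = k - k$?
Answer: $390$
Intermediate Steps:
$R{\left(k \right)} = 0$ ($R{\left(k \right)} = 2 \left(k - k\right) = 2 \cdot 0 = 0$)
$A = 480$ ($A = \left(-16\right) \left(-30\right) = 480$)
$A + Z{\left(4 \right)} \left(R{\left(6 \right)} + 2\right) \left(-10 + 1\right) = 480 + 5 \left(0 + 2\right) \left(-10 + 1\right) = 480 + 5 \cdot 2 \left(-9\right) = 480 + 10 \left(-9\right) = 480 - 90 = 390$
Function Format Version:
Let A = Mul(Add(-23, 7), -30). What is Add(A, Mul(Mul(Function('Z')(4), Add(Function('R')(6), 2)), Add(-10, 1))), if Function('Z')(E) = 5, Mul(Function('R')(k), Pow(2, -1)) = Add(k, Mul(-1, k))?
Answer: 390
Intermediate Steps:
Function('R')(k) = 0 (Function('R')(k) = Mul(2, Add(k, Mul(-1, k))) = Mul(2, 0) = 0)
A = 480 (A = Mul(-16, -30) = 480)
Add(A, Mul(Mul(Function('Z')(4), Add(Function('R')(6), 2)), Add(-10, 1))) = Add(480, Mul(Mul(5, Add(0, 2)), Add(-10, 1))) = Add(480, Mul(Mul(5, 2), -9)) = Add(480, Mul(10, -9)) = Add(480, -90) = 390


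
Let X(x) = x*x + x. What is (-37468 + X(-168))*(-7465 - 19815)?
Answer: 256759360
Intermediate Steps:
X(x) = x + x² (X(x) = x² + x = x + x²)
(-37468 + X(-168))*(-7465 - 19815) = (-37468 - 168*(1 - 168))*(-7465 - 19815) = (-37468 - 168*(-167))*(-27280) = (-37468 + 28056)*(-27280) = -9412*(-27280) = 256759360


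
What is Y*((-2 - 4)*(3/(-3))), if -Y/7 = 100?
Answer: -4200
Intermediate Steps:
Y = -700 (Y = -7*100 = -700)
Y*((-2 - 4)*(3/(-3))) = -700*(-2 - 4)*3/(-3) = -(-4200)*3*(-⅓) = -(-4200)*(-1) = -700*6 = -4200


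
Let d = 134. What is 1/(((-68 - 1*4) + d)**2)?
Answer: 1/3844 ≈ 0.00026015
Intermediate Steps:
1/(((-68 - 1*4) + d)**2) = 1/(((-68 - 1*4) + 134)**2) = 1/(((-68 - 4) + 134)**2) = 1/((-72 + 134)**2) = 1/(62**2) = 1/3844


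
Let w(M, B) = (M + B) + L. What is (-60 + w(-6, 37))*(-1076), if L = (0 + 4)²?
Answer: 13988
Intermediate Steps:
L = 16 (L = 4² = 16)
w(M, B) = 16 + B + M (w(M, B) = (M + B) + 16 = (B + M) + 16 = 16 + B + M)
(-60 + w(-6, 37))*(-1076) = (-60 + (16 + 37 - 6))*(-1076) = (-60 + 47)*(-1076) = -13*(-1076) = 13988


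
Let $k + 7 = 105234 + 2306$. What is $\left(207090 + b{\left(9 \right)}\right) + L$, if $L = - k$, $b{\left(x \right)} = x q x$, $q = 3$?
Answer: $99800$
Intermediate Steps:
$k = 107533$ ($k = -7 + \left(105234 + 2306\right) = -7 + 107540 = 107533$)
$b{\left(x \right)} = 3 x^{2}$ ($b{\left(x \right)} = x 3 x = 3 x x = 3 x^{2}$)
$L = -107533$ ($L = \left(-1\right) 107533 = -107533$)
$\left(207090 + b{\left(9 \right)}\right) + L = \left(207090 + 3 \cdot 9^{2}\right) - 107533 = \left(207090 + 3 \cdot 81\right) - 107533 = \left(207090 + 243\right) - 107533 = 207333 - 107533 = 99800$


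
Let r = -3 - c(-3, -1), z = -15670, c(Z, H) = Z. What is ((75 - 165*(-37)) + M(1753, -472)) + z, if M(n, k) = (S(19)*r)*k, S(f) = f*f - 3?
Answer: -9490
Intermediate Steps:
S(f) = -3 + f**2 (S(f) = f**2 - 3 = -3 + f**2)
r = 0 (r = -3 - 1*(-3) = -3 + 3 = 0)
M(n, k) = 0 (M(n, k) = ((-3 + 19**2)*0)*k = ((-3 + 361)*0)*k = (358*0)*k = 0*k = 0)
((75 - 165*(-37)) + M(1753, -472)) + z = ((75 - 165*(-37)) + 0) - 15670 = ((75 + 6105) + 0) - 15670 = (6180 + 0) - 15670 = 6180 - 15670 = -9490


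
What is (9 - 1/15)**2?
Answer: 17956/225 ≈ 79.804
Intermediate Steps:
(9 - 1/15)**2 = (134/15)**2 = 17956/225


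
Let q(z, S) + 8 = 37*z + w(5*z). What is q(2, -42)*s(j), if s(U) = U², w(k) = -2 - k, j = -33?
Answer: 58806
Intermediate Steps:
q(z, S) = -10 + 32*z (q(z, S) = -8 + (37*z + (-2 - 5*z)) = -8 + (-2 + 32*z) = -10 + 32*z)
q(2, -42)*s(j) = (-10 + 32*2)*(-33)² = (-10 + 64)*1089 = 54*1089 = 58806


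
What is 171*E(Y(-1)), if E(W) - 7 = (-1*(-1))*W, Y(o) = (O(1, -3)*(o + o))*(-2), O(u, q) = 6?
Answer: 5301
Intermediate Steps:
Y(o) = -24*o (Y(o) = (6*(o + o))*(-2) = (6*(2*o))*(-2) = (12*o)*(-2) = -24*o)
E(W) = 7 + W (E(W) = 7 + (-1*(-1))*W = 7 + 1*W = 7 + W)
171*E(Y(-1)) = 171*(7 - 24*(-1)) = 171*(7 + 24) = 171*31 = 5301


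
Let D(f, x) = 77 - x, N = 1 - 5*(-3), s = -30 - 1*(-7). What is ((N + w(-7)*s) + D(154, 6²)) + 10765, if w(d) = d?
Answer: 10983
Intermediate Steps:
s = -23 (s = -30 + 7 = -23)
N = 16 (N = 1 + 15 = 16)
((N + w(-7)*s) + D(154, 6²)) + 10765 = ((16 - 7*(-23)) + (77 - 1*6²)) + 10765 = ((16 + 161) + (77 - 1*36)) + 10765 = (177 + (77 - 36)) + 10765 = (177 + 41) + 10765 = 218 + 10765 = 10983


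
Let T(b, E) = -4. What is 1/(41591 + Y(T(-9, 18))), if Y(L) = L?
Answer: 1/41587 ≈ 2.4046e-5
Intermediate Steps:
1/(41591 + Y(T(-9, 18))) = 1/(41591 - 4) = 1/41587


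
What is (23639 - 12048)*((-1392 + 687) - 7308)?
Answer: -92878683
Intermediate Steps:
(23639 - 12048)*((-1392 + 687) - 7308) = 11591*(-705 - 7308) = 11591*(-8013) = -92878683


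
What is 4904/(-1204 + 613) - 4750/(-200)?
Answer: 36529/2364 ≈ 15.452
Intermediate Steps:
4904/(-1204 + 613) - 4750/(-200) = 4904/(-591) - 4750*(-1/200) = 4904*(-1/591) + 95/4 = -4904/591 + 95/4 = 36529/2364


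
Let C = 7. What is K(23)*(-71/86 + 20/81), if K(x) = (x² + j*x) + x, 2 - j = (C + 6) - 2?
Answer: -463565/2322 ≈ -199.64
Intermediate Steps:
j = -9 (j = 2 - ((7 + 6) - 2) = 2 - (13 - 2) = 2 - 1*11 = 2 - 11 = -9)
K(x) = x² - 8*x (K(x) = (x² - 9*x) + x = x² - 8*x)
K(23)*(-71/86 + 20/81) = (23*(-8 + 23))*(-71/86 + 20/81) = (23*15)*(-71*1/86 + 20*(1/81)) = 345*(-71/86 + 20/81) = 345*(-4031/6966) = -463565/2322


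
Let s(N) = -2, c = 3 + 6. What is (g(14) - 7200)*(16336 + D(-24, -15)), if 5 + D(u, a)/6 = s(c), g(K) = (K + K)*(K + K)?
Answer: -104542304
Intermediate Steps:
g(K) = 4*K² (g(K) = (2*K)*(2*K) = 4*K²)
c = 9
D(u, a) = -42 (D(u, a) = -30 + 6*(-2) = -30 - 12 = -42)
(g(14) - 7200)*(16336 + D(-24, -15)) = (4*14² - 7200)*(16336 - 42) = (4*196 - 7200)*16294 = (784 - 7200)*16294 = -6416*16294 = -104542304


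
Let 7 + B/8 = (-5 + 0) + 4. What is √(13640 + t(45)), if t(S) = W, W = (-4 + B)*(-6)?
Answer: 4*√878 ≈ 118.52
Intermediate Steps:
B = -64 (B = -56 + 8*((-5 + 0) + 4) = -56 + 8*(-5 + 4) = -56 + 8*(-1) = -56 - 8 = -64)
W = 408 (W = (-4 - 64)*(-6) = -68*(-6) = 408)
t(S) = 408
√(13640 + t(45)) = √(13640 + 408) = √14048 = 4*√878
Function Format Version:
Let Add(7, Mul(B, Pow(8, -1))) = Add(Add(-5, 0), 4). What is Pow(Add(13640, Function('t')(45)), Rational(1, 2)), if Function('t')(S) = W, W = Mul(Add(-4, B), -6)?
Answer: Mul(4, Pow(878, Rational(1, 2))) ≈ 118.52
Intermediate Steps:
B = -64 (B = Add(-56, Mul(8, Add(Add(-5, 0), 4))) = Add(-56, Mul(8, Add(-5, 4))) = Add(-56, Mul(8, -1)) = Add(-56, -8) = -64)
W = 408 (W = Mul(Add(-4, -64), -6) = Mul(-68, -6) = 408)
Function('t')(S) = 408
Pow(Add(13640, Function('t')(45)), Rational(1, 2)) = Pow(Add(13640, 408), Rational(1, 2)) = Pow(14048, Rational(1, 2)) = Mul(4, Pow(878, Rational(1, 2)))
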